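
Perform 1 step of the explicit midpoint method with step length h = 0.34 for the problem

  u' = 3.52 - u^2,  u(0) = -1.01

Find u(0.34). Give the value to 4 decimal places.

Midpoint: k1 = f(x_n, u_n); k2 = f(x_n + h/2, u_n + (h/2)·k1); u_{n+1} = u_n + h·k2.
x=0.000000, u=-1.010000:
  k1 = f(0.000000, -1.010000) = 2.499900
  k2 = f(0.170000, -0.585017) = 3.177755
  u ← -1.010000 + 0.34·3.177755 = 0.070437
u(0.34) ≈ 0.0704

0.0704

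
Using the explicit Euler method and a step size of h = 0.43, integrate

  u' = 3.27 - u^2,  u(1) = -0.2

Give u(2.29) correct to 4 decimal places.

Euler: u_{n+1} = u_n + h·f(x_n, u_n).
x=1.000000, u=-0.200000: f=3.230000 → u ← -0.200000 + 0.43·3.230000 = 1.188900
x=1.430000, u=1.188900: f=1.856517 → u ← 1.188900 + 0.43·1.856517 = 1.987202
x=1.860000, u=1.987202: f=-0.678973 → u ← 1.987202 + 0.43·(-0.678973) = 1.695244
u(2.29) ≈ 1.6952

1.6952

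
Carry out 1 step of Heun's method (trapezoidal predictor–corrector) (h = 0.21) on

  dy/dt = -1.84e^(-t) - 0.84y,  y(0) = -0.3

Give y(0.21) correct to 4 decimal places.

-0.5675

Heun: k1 = f(t_n, y_n); k2 = f(t_n + h, y_n + h·k1); y_{n+1} = y_n + (h/2)·(k1 + k2).
t=0.000000, y=-0.300000:
  k1 = f(0.000000, -0.300000) = -1.588000
  k2 = f(0.210000, -0.633480) = -0.959352
  y ← -0.300000 + (0.21/2)·(-1.588000 + (-0.959352)) = -0.567472
y(0.21) ≈ -0.5675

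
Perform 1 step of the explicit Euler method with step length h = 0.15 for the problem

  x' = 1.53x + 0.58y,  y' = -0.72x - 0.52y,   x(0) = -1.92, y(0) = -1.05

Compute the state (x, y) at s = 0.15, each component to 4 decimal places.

Euler on (x,y): x_{n+1} = x_n + h·x', y_{n+1} = y_n + h·y'.
0.000000: (-1.920000, -1.050000); f=(-3.546600, 1.928400) → (-2.451990, -0.760740)
(x(0.15), y(0.15)) ≈ (-2.4520, -0.7607)

-2.4520, -0.7607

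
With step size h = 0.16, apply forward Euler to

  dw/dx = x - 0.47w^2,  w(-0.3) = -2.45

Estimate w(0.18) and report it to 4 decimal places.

-4.6114

Euler: w_{n+1} = w_n + h·f(x_n, w_n).
x=-0.300000, w=-2.450000: f=-3.121175 → w ← -2.450000 + 0.16·(-3.121175) = -2.949388
x=-0.140000, w=-2.949388: f=-4.228478 → w ← -2.949388 + 0.16·(-4.228478) = -3.625944
x=0.020000, w=-3.625944: f=-6.159313 → w ← -3.625944 + 0.16·(-6.159313) = -4.611435
w(0.18) ≈ -4.6114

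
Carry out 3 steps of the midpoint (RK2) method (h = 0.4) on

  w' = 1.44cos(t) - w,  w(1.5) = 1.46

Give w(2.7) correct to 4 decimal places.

Midpoint: k1 = f(t_n, w_n); k2 = f(t_n + h/2, w_n + (h/2)·k1); w_{n+1} = w_n + h·k2.
t=1.500000, w=1.460000:
  k1 = f(1.500000, 1.460000) = -1.358138
  k2 = f(1.700000, 1.188372) = -1.373908
  w ← 1.460000 + 0.4·(-1.373908) = 0.910437
t=1.900000, w=0.910437:
  k1 = f(1.900000, 0.910437) = -1.375974
  k2 = f(2.100000, 0.635242) = -1.362220
  w ← 0.910437 + 0.4·(-1.362220) = 0.365549
t=2.300000, w=0.365549:
  k1 = f(2.300000, 0.365549) = -1.324986
  k2 = f(2.500000, 0.100551) = -1.254198
  w ← 0.365549 + 0.4·(-1.254198) = -0.136131
w(2.7) ≈ -0.1361

-0.1361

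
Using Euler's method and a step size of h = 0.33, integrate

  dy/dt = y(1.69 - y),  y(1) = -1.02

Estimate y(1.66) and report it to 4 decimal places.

-4.2418

Euler: y_{n+1} = y_n + h·f(t_n, y_n).
t=1.000000, y=-1.020000: f=-2.764200 → y ← -1.020000 + 0.33·(-2.764200) = -1.932186
t=1.330000, y=-1.932186: f=-6.998737 → y ← -1.932186 + 0.33·(-6.998737) = -4.241769
y(1.66) ≈ -4.2418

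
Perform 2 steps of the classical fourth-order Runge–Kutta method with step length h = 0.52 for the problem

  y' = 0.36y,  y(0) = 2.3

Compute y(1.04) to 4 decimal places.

3.3445

RK4: k1 = f(s_n, y_n); k2 = f(s_n + h/2, y_n + (h/2)·k1); k3 = f(s_n + h/2, y_n + (h/2)·k2); k4 = f(s_n + h, y_n + h·k3); y_{n+1} = y_n + (h/6)·(k1 + 2k2 + 2k3 + k4).
s=0.000000, y=2.300000:
  k1 = f(0.000000, 2.300000) = 0.828000
  k2 = f(0.260000, 2.515280) = 0.905501
  k3 = f(0.260000, 2.535430) = 0.912755
  k4 = f(0.520000, 2.774633) = 0.998868
  y ← 2.300000 + (0.52/6)·(k1 + 2k2 + 2k3 + k4) = 2.773493
s=0.520000, y=2.773493:
  k1 = f(0.520000, 2.773493) = 0.998457
  k2 = f(0.780000, 3.033092) = 1.091913
  k3 = f(0.780000, 3.057390) = 1.100660
  k4 = f(1.040000, 3.345836) = 1.204501
  y ← 2.773493 + (0.52/6)·(k1 + 2k2 + 2k3 + k4) = 3.344462
y(1.04) ≈ 3.3445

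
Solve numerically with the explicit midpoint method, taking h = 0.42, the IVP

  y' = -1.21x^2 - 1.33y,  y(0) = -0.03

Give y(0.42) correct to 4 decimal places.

Midpoint: k1 = f(x_n, y_n); k2 = f(x_n + h/2, y_n + (h/2)·k1); y_{n+1} = y_n + h·k2.
x=0.000000, y=-0.030000:
  k1 = f(0.000000, -0.030000) = 0.039900
  k2 = f(0.210000, -0.021621) = -0.024605
  y ← -0.030000 + 0.42·(-0.024605) = -0.040334
y(0.42) ≈ -0.0403

-0.0403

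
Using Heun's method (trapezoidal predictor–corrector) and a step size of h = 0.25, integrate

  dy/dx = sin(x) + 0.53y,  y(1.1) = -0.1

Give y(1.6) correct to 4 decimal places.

Heun: k1 = f(x_n, y_n); k2 = f(x_n + h, y_n + h·k1); y_{n+1} = y_n + (h/2)·(k1 + k2).
x=1.100000, y=-0.100000:
  k1 = f(1.100000, -0.100000) = 0.838207
  k2 = f(1.350000, 0.109552) = 1.033786
  y ← -0.100000 + (0.25/2)·(0.838207 + 1.033786) = 0.133999
x=1.350000, y=0.133999:
  k1 = f(1.350000, 0.133999) = 1.046743
  k2 = f(1.600000, 0.395685) = 1.209287
  y ← 0.133999 + (0.25/2)·(1.046743 + 1.209287) = 0.416003
y(1.6) ≈ 0.4160

0.4160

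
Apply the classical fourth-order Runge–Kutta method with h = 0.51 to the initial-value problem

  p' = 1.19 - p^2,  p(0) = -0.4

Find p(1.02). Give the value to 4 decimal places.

RK4: k1 = f(t_n, p_n); k2 = f(t_n + h/2, p_n + (h/2)·k1); k3 = f(t_n + h/2, p_n + (h/2)·k2); k4 = f(t_n + h, p_n + h·k3); p_{n+1} = p_n + (h/6)·(k1 + 2k2 + 2k3 + k4).
t=0.000000, p=-0.400000:
  k1 = f(0.000000, -0.400000) = 1.030000
  k2 = f(0.255000, -0.137350) = 1.171135
  k3 = f(0.255000, -0.101361) = 1.179726
  k4 = f(0.510000, 0.201660) = 1.149333
  p ← -0.400000 + (0.51/6)·(k1 + 2k2 + 2k3 + k4) = 0.184890
t=0.510000, p=0.184890:
  k1 = f(0.510000, 0.184890) = 1.155816
  k2 = f(0.765000, 0.479623) = 0.959962
  k3 = f(0.765000, 0.429680) = 1.005375
  k4 = f(1.020000, 0.697631) = 0.703311
  p ← 0.184890 + (0.51/6)·(k1 + 2k2 + 2k3 + k4) = 0.677023
p(1.02) ≈ 0.6770

0.6770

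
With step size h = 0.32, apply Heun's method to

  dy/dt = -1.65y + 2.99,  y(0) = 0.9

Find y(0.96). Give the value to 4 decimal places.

1.6037

Heun: k1 = f(t_n, y_n); k2 = f(t_n + h, y_n + h·k1); y_{n+1} = y_n + (h/2)·(k1 + k2).
t=0.000000, y=0.900000:
  k1 = f(0.000000, 0.900000) = 1.505000
  k2 = f(0.320000, 1.381600) = 0.710360
  y ← 0.900000 + (0.32/2)·(1.505000 + 0.710360) = 1.254458
t=0.320000, y=1.254458:
  k1 = f(0.320000, 1.254458) = 0.920145
  k2 = f(0.640000, 1.548904) = 0.434308
  y ← 1.254458 + (0.32/2)·(0.920145 + 0.434308) = 1.471170
t=0.640000, y=1.471170:
  k1 = f(0.640000, 1.471170) = 0.562569
  k2 = f(0.960000, 1.651192) = 0.265533
  y ← 1.471170 + (0.32/2)·(0.562569 + 0.265533) = 1.603666
y(0.96) ≈ 1.6037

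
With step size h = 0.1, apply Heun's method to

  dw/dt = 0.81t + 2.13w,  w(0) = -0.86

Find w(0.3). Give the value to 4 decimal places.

Heun: k1 = f(t_n, w_n); k2 = f(t_n + h, w_n + h·k1); w_{n+1} = w_n + (h/2)·(k1 + k2).
t=0.000000, w=-0.860000:
  k1 = f(0.000000, -0.860000) = -1.831800
  k2 = f(0.100000, -1.043180) = -2.140973
  w ← -0.860000 + (0.1/2)·(-1.831800 + (-2.140973)) = -1.058639
t=0.100000, w=-1.058639:
  k1 = f(0.100000, -1.058639) = -2.173900
  k2 = f(0.200000, -1.276029) = -2.555941
  w ← -1.058639 + (0.1/2)·(-2.173900 + (-2.555941)) = -1.295131
t=0.200000, w=-1.295131:
  k1 = f(0.200000, -1.295131) = -2.596628
  k2 = f(0.300000, -1.554794) = -3.068710
  w ← -1.295131 + (0.1/2)·(-2.596628 + (-3.068710)) = -1.578398
w(0.3) ≈ -1.5784

-1.5784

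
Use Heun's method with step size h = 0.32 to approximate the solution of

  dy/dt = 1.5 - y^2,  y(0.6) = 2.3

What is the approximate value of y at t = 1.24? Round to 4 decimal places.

Heun: k1 = f(t_n, y_n); k2 = f(t_n + h, y_n + h·k1); y_{n+1} = y_n + (h/2)·(k1 + k2).
t=0.600000, y=2.300000:
  k1 = f(0.600000, 2.300000) = -3.790000
  k2 = f(0.920000, 1.087200) = 0.317996
  y ← 2.300000 + (0.32/2)·(-3.790000 + 0.317996) = 1.744479
t=0.920000, y=1.744479:
  k1 = f(0.920000, 1.744479) = -1.543208
  k2 = f(1.240000, 1.250653) = -0.064132
  y ← 1.744479 + (0.32/2)·(-1.543208 + (-0.064132)) = 1.487305
y(1.24) ≈ 1.4873

1.4873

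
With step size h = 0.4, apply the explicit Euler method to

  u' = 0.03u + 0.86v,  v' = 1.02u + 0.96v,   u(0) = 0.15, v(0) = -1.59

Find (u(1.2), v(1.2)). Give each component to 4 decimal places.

-2.2235, -4.7844

Euler on (u,v): u_{n+1} = u_n + h·u', v_{n+1} = v_n + h·v'.
0.000000: (0.150000, -1.590000); f=(-1.362900, -1.373400) → (-0.395160, -2.139360)
0.400000: (-0.395160, -2.139360); f=(-1.851704, -2.456849) → (-1.135842, -3.122100)
0.800000: (-1.135842, -3.122100); f=(-2.719081, -4.155774) → (-2.223474, -4.784409)
(u(1.2), v(1.2)) ≈ (-2.2235, -4.7844)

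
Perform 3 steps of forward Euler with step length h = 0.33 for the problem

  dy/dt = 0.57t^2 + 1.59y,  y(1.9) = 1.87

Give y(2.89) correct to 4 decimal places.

10.8657

Euler: y_{n+1} = y_n + h·f(t_n, y_n).
t=1.900000, y=1.870000: f=5.031000 → y ← 1.870000 + 0.33·5.031000 = 3.530230
t=2.230000, y=3.530230: f=8.447619 → y ← 3.530230 + 0.33·8.447619 = 6.317944
t=2.560000, y=6.317944: f=13.781083 → y ← 6.317944 + 0.33·13.781083 = 10.865702
y(2.89) ≈ 10.8657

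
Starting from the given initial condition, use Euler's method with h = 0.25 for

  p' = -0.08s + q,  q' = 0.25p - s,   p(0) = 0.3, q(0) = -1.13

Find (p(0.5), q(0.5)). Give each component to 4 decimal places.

-0.2653, -1.1727

Euler on (p,q): p_{n+1} = p_n + h·p', q_{n+1} = q_n + h·q'.
0.000000: (0.300000, -1.130000); f=(-1.130000, 0.075000) → (0.017500, -1.111250)
0.250000: (0.017500, -1.111250); f=(-1.131250, -0.245625) → (-0.265312, -1.172656)
(p(0.5), q(0.5)) ≈ (-0.2653, -1.1727)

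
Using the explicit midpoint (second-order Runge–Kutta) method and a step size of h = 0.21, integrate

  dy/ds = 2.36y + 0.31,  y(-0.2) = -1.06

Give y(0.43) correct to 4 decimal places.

Midpoint: k1 = f(s_n, y_n); k2 = f(s_n + h/2, y_n + (h/2)·k1); y_{n+1} = y_n + h·k2.
s=-0.200000, y=-1.060000:
  k1 = f(-0.200000, -1.060000) = -2.191600
  k2 = f(-0.095000, -1.290118) = -2.734678
  y ← -1.060000 + 0.21·(-2.734678) = -1.634282
s=0.010000, y=-1.634282:
  k1 = f(0.010000, -1.634282) = -3.546907
  k2 = f(0.115000, -2.006708) = -4.425830
  y ← -1.634282 + 0.21·(-4.425830) = -2.563707
s=0.220000, y=-2.563707:
  k1 = f(0.220000, -2.563707) = -5.740348
  k2 = f(0.325000, -3.166443) = -7.162806
  y ← -2.563707 + 0.21·(-7.162806) = -4.067896
y(0.43) ≈ -4.0679

-4.0679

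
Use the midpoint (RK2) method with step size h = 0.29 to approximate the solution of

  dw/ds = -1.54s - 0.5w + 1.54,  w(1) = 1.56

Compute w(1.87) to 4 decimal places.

Midpoint: k1 = f(s_n, w_n); k2 = f(s_n + h/2, w_n + (h/2)·k1); w_{n+1} = w_n + h·k2.
s=1.000000, w=1.560000:
  k1 = f(1.000000, 1.560000) = -0.780000
  k2 = f(1.145000, 1.446900) = -0.946750
  w ← 1.560000 + 0.29·(-0.946750) = 1.285443
s=1.290000, w=1.285443:
  k1 = f(1.290000, 1.285443) = -1.089321
  k2 = f(1.435000, 1.127491) = -1.233645
  w ← 1.285443 + 0.29·(-1.233645) = 0.927685
s=1.580000, w=0.927685:
  k1 = f(1.580000, 0.927685) = -1.357043
  k2 = f(1.725000, 0.730914) = -1.481957
  w ← 0.927685 + 0.29·(-1.481957) = 0.497918
w(1.87) ≈ 0.4979

0.4979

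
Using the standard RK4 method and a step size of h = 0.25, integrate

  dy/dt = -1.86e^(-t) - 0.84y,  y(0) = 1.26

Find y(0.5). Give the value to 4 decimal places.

0.2407

RK4: k1 = f(t_n, y_n); k2 = f(t_n + h/2, y_n + (h/2)·k1); k3 = f(t_n + h/2, y_n + (h/2)·k2); k4 = f(t_n + h, y_n + h·k3); y_{n+1} = y_n + (h/6)·(k1 + 2k2 + 2k3 + k4).
t=0.000000, y=1.260000:
  k1 = f(0.000000, 1.260000) = -2.918400
  k2 = f(0.125000, 0.895200) = -2.393412
  k3 = f(0.125000, 0.960823) = -2.448536
  k4 = f(0.250000, 0.647866) = -1.992777
  y ← 1.260000 + (0.25/6)·(k1 + 2k2 + 2k3 + k4) = 0.651872
t=0.250000, y=0.651872:
  k1 = f(0.250000, 0.651872) = -1.996142
  k2 = f(0.375000, 0.402354) = -1.616336
  k3 = f(0.375000, 0.449830) = -1.656215
  k4 = f(0.500000, 0.237818) = -1.327914
  y ← 0.651872 + (0.25/6)·(k1 + 2k2 + 2k3 + k4) = 0.240657
y(0.5) ≈ 0.2407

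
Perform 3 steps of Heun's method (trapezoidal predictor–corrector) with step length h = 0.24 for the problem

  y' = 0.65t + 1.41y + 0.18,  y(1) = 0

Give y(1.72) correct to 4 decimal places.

1.2416

Heun: k1 = f(t_n, y_n); k2 = f(t_n + h, y_n + h·k1); y_{n+1} = y_n + (h/2)·(k1 + k2).
t=1.000000, y=0.000000:
  k1 = f(1.000000, 0.000000) = 0.830000
  k2 = f(1.240000, 0.199200) = 1.266872
  y ← 0.000000 + (0.24/2)·(0.830000 + 1.266872) = 0.251625
t=1.240000, y=0.251625:
  k1 = f(1.240000, 0.251625) = 1.340791
  k2 = f(1.480000, 0.573414) = 1.950514
  y ← 0.251625 + (0.24/2)·(1.340791 + 1.950514) = 0.646581
t=1.480000, y=0.646581:
  k1 = f(1.480000, 0.646581) = 2.053680
  k2 = f(1.720000, 1.139464) = 2.904645
  y ← 0.646581 + (0.24/2)·(2.053680 + 2.904645) = 1.241580
y(1.72) ≈ 1.2416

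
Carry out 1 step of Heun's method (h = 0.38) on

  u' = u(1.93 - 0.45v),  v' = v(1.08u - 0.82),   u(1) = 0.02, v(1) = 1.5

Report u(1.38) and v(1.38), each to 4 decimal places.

Heun on (u,v): k1 = f(t_n, state_n); k2 = f(t_n + h, state_n + h·k1); state_{n+1} = state_n + (h/2)·(k1 + k2).
1.000000: (0.020000, 1.500000)
  k1 = (0.025100, -1.197600)
  predictor → (0.029538, 1.044912)
  k2 = (0.043119, -0.823494)
  → (0.032962, 1.115992)
(u(1.38), v(1.38)) ≈ (0.0330, 1.1160)

0.0330, 1.1160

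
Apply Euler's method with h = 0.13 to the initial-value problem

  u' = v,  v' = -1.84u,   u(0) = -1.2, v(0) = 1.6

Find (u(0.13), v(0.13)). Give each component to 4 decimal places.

-0.9920, 1.8870

Euler on (u,v): u_{n+1} = u_n + h·u', v_{n+1} = v_n + h·v'.
0.000000: (-1.200000, 1.600000); f=(1.600000, 2.208000) → (-0.992000, 1.887040)
(u(0.13), v(0.13)) ≈ (-0.9920, 1.8870)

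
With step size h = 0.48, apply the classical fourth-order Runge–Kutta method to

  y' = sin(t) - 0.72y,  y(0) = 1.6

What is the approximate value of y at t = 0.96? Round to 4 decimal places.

1.1424

RK4: k1 = f(t_n, y_n); k2 = f(t_n + h/2, y_n + (h/2)·k1); k3 = f(t_n + h/2, y_n + (h/2)·k2); k4 = f(t_n + h, y_n + h·k3); y_{n+1} = y_n + (h/6)·(k1 + 2k2 + 2k3 + k4).
t=0.000000, y=1.600000:
  k1 = f(0.000000, 1.600000) = -1.152000
  k2 = f(0.240000, 1.323520) = -0.715232
  k3 = f(0.240000, 1.428344) = -0.790705
  k4 = f(0.480000, 1.220461) = -0.416953
  y ← 1.600000 + (0.48/6)·(k1 + 2k2 + 2k3 + k4) = 1.233534
t=0.480000, y=1.233534:
  k1 = f(0.480000, 1.233534) = -0.426365
  k2 = f(0.720000, 1.131206) = -0.155084
  k3 = f(0.720000, 1.196314) = -0.201961
  k4 = f(0.960000, 1.136592) = 0.000845
  y ← 1.233534 + (0.48/6)·(k1 + 2k2 + 2k3 + k4) = 1.142365
y(0.96) ≈ 1.1424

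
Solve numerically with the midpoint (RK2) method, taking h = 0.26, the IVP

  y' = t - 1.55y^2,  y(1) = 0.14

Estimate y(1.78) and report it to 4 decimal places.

0.8452

Midpoint: k1 = f(t_n, y_n); k2 = f(t_n + h/2, y_n + (h/2)·k1); y_{n+1} = y_n + h·k2.
t=1.000000, y=0.140000:
  k1 = f(1.000000, 0.140000) = 0.969620
  k2 = f(1.130000, 0.266051) = 1.020286
  y ← 0.140000 + 0.26·1.020286 = 0.405274
t=1.260000, y=0.405274:
  k1 = f(1.260000, 0.405274) = 1.005417
  k2 = f(1.390000, 0.535979) = 0.944727
  y ← 0.405274 + 0.26·0.944727 = 0.650903
t=1.520000, y=0.650903:
  k1 = f(1.520000, 0.650903) = 0.863303
  k2 = f(1.650000, 0.763133) = 0.747324
  y ← 0.650903 + 0.26·0.747324 = 0.845208
y(1.78) ≈ 0.8452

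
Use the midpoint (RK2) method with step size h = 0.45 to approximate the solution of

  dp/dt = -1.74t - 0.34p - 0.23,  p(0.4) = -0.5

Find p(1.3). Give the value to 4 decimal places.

Midpoint: k1 = f(t_n, p_n); k2 = f(t_n + h/2, p_n + (h/2)·k1); p_{n+1} = p_n + h·k2.
t=0.400000, p=-0.500000:
  k1 = f(0.400000, -0.500000) = -0.756000
  k2 = f(0.625000, -0.670100) = -1.089666
  p ← -0.500000 + 0.45·(-1.089666) = -0.990350
t=0.850000, p=-0.990350:
  k1 = f(0.850000, -0.990350) = -1.372281
  k2 = f(1.075000, -1.299113) = -1.658802
  p ← -0.990350 + 0.45·(-1.658802) = -1.736810
p(1.3) ≈ -1.7368

-1.7368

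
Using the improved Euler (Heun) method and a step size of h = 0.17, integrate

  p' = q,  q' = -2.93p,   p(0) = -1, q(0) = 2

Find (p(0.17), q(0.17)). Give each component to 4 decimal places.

-0.6177, 2.4134

Heun on (p,q): k1 = f(t_n, state_n); k2 = f(t_n + h, state_n + h·k1); state_{n+1} = state_n + (h/2)·(k1 + k2).
0.000000: (-1.000000, 2.000000)
  k1 = (2.000000, 2.930000)
  predictor → (-0.660000, 2.498100)
  k2 = (2.498100, 1.933800)
  → (-0.617661, 2.413423)
(p(0.17), q(0.17)) ≈ (-0.6177, 2.4134)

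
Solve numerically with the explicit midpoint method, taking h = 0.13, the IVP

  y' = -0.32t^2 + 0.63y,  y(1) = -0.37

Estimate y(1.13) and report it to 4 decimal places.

-0.4504

Midpoint: k1 = f(t_n, y_n); k2 = f(t_n + h/2, y_n + (h/2)·k1); y_{n+1} = y_n + h·k2.
t=1.000000, y=-0.370000:
  k1 = f(1.000000, -0.370000) = -0.553100
  k2 = f(1.065000, -0.405952) = -0.618701
  y ← -0.370000 + 0.13·(-0.618701) = -0.450431
y(1.13) ≈ -0.4504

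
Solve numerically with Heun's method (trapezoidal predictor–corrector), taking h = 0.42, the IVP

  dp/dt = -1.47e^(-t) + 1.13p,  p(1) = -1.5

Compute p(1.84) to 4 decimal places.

-4.3222

Heun: k1 = f(t_n, p_n); k2 = f(t_n + h, p_n + h·k1); p_{n+1} = p_n + (h/2)·(k1 + k2).
t=1.000000, p=-1.500000:
  k1 = f(1.000000, -1.500000) = -2.235783
  k2 = f(1.420000, -2.439029) = -3.111422
  p ← -1.500000 + (0.42/2)·(-2.235783 + (-3.111422)) = -2.622913
t=1.420000, p=-2.622913:
  k1 = f(1.420000, -2.622913) = -3.319211
  k2 = f(1.840000, -4.016982) = -4.772651
  p ← -2.622913 + (0.42/2)·(-3.319211 + (-4.772651)) = -4.322204
p(1.84) ≈ -4.3222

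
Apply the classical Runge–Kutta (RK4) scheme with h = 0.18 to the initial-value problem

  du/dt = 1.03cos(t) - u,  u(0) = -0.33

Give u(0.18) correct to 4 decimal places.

-0.1069

RK4: k1 = f(t_n, u_n); k2 = f(t_n + h/2, u_n + (h/2)·k1); k3 = f(t_n + h/2, u_n + (h/2)·k2); k4 = f(t_n + h, u_n + h·k3); u_{n+1} = u_n + (h/6)·(k1 + 2k2 + 2k3 + k4).
t=0.000000, u=-0.330000:
  k1 = f(0.000000, -0.330000) = 1.360000
  k2 = f(0.090000, -0.207600) = 1.233431
  k3 = f(0.090000, -0.218991) = 1.244822
  k4 = f(0.180000, -0.105932) = 1.119291
  u ← -0.330000 + (0.18/6)·(k1 + 2k2 + 2k3 + k4) = -0.106926
u(0.18) ≈ -0.1069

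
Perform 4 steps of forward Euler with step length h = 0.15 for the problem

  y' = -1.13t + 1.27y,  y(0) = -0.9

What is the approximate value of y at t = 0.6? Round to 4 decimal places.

-1.9807

Euler: y_{n+1} = y_n + h·f(t_n, y_n).
t=0.000000, y=-0.900000: f=-1.143000 → y ← -0.900000 + 0.15·(-1.143000) = -1.071450
t=0.150000, y=-1.071450: f=-1.530242 → y ← -1.071450 + 0.15·(-1.530242) = -1.300986
t=0.300000, y=-1.300986: f=-1.991253 → y ← -1.300986 + 0.15·(-1.991253) = -1.599674
t=0.450000, y=-1.599674: f=-2.540086 → y ← -1.599674 + 0.15·(-2.540086) = -1.980687
y(0.6) ≈ -1.9807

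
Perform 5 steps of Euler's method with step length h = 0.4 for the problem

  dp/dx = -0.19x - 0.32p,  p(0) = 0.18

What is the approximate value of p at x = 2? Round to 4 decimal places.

-0.1768

Euler: p_{n+1} = p_n + h·f(x_n, p_n).
x=0.000000, p=0.180000: f=-0.057600 → p ← 0.180000 + 0.4·(-0.057600) = 0.156960
x=0.400000, p=0.156960: f=-0.126227 → p ← 0.156960 + 0.4·(-0.126227) = 0.106469
x=0.800000, p=0.106469: f=-0.186070 → p ← 0.106469 + 0.4·(-0.186070) = 0.032041
x=1.200000, p=0.032041: f=-0.238253 → p ← 0.032041 + 0.4·(-0.238253) = -0.063260
x=1.600000, p=-0.063260: f=-0.283757 → p ← -0.063260 + 0.4·(-0.283757) = -0.176763
p(2) ≈ -0.1768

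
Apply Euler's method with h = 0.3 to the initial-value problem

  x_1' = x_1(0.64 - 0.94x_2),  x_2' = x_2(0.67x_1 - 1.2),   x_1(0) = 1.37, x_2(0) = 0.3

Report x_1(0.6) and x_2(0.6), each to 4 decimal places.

Euler on (x_1,x_2): x_1_{n+1} = x_1_n + h·x_1', x_2_{n+1} = x_2_n + h·x_2'.
0.000000: (1.370000, 0.300000); f=(0.490460, -0.084630) → (1.517138, 0.274611)
0.300000: (1.517138, 0.274611); f=(0.579343, -0.050396) → (1.690941, 0.259492)
(x_1(0.6), x_2(0.6)) ≈ (1.6909, 0.2595)

1.6909, 0.2595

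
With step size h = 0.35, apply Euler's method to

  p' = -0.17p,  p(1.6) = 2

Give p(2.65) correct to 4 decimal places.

Euler: p_{n+1} = p_n + h·f(x_n, p_n).
x=1.600000, p=2.000000: f=-0.340000 → p ← 2.000000 + 0.35·(-0.340000) = 1.881000
x=1.950000, p=1.881000: f=-0.319770 → p ← 1.881000 + 0.35·(-0.319770) = 1.769081
x=2.300000, p=1.769081: f=-0.300744 → p ← 1.769081 + 0.35·(-0.300744) = 1.663820
p(2.65) ≈ 1.6638

1.6638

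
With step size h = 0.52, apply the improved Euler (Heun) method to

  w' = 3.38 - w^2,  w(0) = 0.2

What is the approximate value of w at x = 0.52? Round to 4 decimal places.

Heun: k1 = f(x_n, w_n); k2 = f(x_n + h, w_n + h·k1); w_{n+1} = w_n + (h/2)·(k1 + k2).
x=0.000000, w=0.200000:
  k1 = f(0.000000, 0.200000) = 3.340000
  k2 = f(0.520000, 1.936800) = -0.371194
  w ← 0.200000 + (0.52/2)·(3.340000 + (-0.371194)) = 0.971889
w(0.52) ≈ 0.9719

0.9719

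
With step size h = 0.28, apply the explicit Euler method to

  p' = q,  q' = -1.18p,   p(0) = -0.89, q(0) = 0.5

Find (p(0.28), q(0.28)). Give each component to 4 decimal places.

-0.7500, 0.7941

Euler on (p,q): p_{n+1} = p_n + h·p', q_{n+1} = q_n + h·q'.
0.000000: (-0.890000, 0.500000); f=(0.500000, 1.050200) → (-0.750000, 0.794056)
(p(0.28), q(0.28)) ≈ (-0.7500, 0.7941)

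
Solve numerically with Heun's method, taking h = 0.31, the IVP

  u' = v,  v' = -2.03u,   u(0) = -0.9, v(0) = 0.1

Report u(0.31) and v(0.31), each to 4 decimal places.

Heun on (u,v): k1 = f(t_n, state_n); k2 = f(t_n + h, state_n + h·k1); state_{n+1} = state_n + (h/2)·(k1 + k2).
0.000000: (-0.900000, 0.100000)
  k1 = (0.100000, 1.827000)
  predictor → (-0.869000, 0.666370)
  k2 = (0.666370, 1.764070)
  → (-0.781213, 0.656616)
(u(0.31), v(0.31)) ≈ (-0.7812, 0.6566)

-0.7812, 0.6566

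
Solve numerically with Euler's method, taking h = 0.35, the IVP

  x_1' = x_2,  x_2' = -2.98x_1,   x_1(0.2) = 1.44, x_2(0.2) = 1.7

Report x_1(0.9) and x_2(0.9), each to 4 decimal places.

2.1043, -1.9244

Euler on (x_1,x_2): x_1_{n+1} = x_1_n + h·x_1', x_2_{n+1} = x_2_n + h·x_2'.
0.200000: (1.440000, 1.700000); f=(1.700000, -4.291200) → (2.035000, 0.198080)
0.550000: (2.035000, 0.198080); f=(0.198080, -6.064300) → (2.104328, -1.924425)
(x_1(0.9), x_2(0.9)) ≈ (2.1043, -1.9244)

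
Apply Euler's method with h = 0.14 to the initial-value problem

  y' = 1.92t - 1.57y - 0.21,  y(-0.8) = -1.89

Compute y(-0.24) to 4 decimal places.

-1.2058

Euler: y_{n+1} = y_n + h·f(t_n, y_n).
t=-0.800000, y=-1.890000: f=1.221300 → y ← -1.890000 + 0.14·1.221300 = -1.719018
t=-0.660000, y=-1.719018: f=1.221658 → y ← -1.719018 + 0.14·1.221658 = -1.547986
t=-0.520000, y=-1.547986: f=1.221938 → y ← -1.547986 + 0.14·1.221938 = -1.376915
t=-0.380000, y=-1.376915: f=1.222156 → y ← -1.376915 + 0.14·1.222156 = -1.205813
y(-0.24) ≈ -1.2058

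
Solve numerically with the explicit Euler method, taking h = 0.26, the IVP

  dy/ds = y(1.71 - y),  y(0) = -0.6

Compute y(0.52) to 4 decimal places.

Euler: y_{n+1} = y_n + h·f(s_n, y_n).
s=0.000000, y=-0.600000: f=-1.386000 → y ← -0.600000 + 0.26·(-1.386000) = -0.960360
s=0.260000, y=-0.960360: f=-2.564507 → y ← -0.960360 + 0.26·(-2.564507) = -1.627132
y(0.52) ≈ -1.6271

-1.6271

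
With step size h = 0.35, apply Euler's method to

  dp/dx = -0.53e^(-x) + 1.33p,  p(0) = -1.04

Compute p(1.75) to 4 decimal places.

-8.6359

Euler: p_{n+1} = p_n + h·f(x_n, p_n).
x=0.000000, p=-1.040000: f=-1.913200 → p ← -1.040000 + 0.35·(-1.913200) = -1.709620
x=0.350000, p=-1.709620: f=-2.647279 → p ← -1.709620 + 0.35·(-2.647279) = -2.636168
x=0.700000, p=-2.636168: f=-3.769293 → p ← -2.636168 + 0.35·(-3.769293) = -3.955420
x=1.050000, p=-3.955420: f=-5.446176 → p ← -3.955420 + 0.35·(-5.446176) = -5.861582
x=1.400000, p=-5.861582: f=-7.926601 → p ← -5.861582 + 0.35·(-7.926601) = -8.635892
p(1.75) ≈ -8.6359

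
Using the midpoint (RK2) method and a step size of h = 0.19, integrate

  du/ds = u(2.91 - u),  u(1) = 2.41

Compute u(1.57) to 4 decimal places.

Midpoint: k1 = f(s_n, u_n); k2 = f(s_n + h/2, u_n + (h/2)·k1); u_{n+1} = u_n + h·k2.
s=1.000000, u=2.410000:
  k1 = f(1.000000, 2.410000) = 1.205000
  k2 = f(1.095000, 2.524475) = 0.973248
  u ← 2.410000 + 0.19·0.973248 = 2.594917
s=1.190000, u=2.594917:
  k1 = f(1.190000, 2.594917) = 0.817614
  k2 = f(1.285000, 2.672590) = 0.634498
  u ← 2.594917 + 0.19·0.634498 = 2.715472
s=1.380000, u=2.715472:
  k1 = f(1.380000, 2.715472) = 0.528236
  k2 = f(1.475000, 2.765654) = 0.399210
  u ← 2.715472 + 0.19·0.399210 = 2.791322
u(1.57) ≈ 2.7913

2.7913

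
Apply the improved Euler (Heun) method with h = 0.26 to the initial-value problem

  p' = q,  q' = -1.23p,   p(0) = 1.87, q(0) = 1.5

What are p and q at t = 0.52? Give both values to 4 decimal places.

Heun on (p,q): k1 = f(t_n, state_n); k2 = f(t_n + h, state_n + h·k1); state_{n+1} = state_n + (h/2)·(k1 + k2).
0.000000: (1.870000, 1.500000)
  k1 = (1.500000, -2.300100)
  predictor → (2.260000, 0.901974)
  k2 = (0.901974, -2.779800)
  → (2.182257, 0.839613)
0.260000: (2.182257, 0.839613)
  k1 = (0.839613, -2.684176)
  predictor → (2.400556, 0.141727)
  k2 = (0.141727, -2.952684)
  → (2.309831, 0.106821)
(p(0.52), q(0.52)) ≈ (2.3098, 0.1068)

2.3098, 0.1068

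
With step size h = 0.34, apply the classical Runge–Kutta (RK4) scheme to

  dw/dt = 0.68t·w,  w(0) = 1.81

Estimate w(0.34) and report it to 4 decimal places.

1.8826

RK4: k1 = f(t_n, w_n); k2 = f(t_n + h/2, w_n + (h/2)·k1); k3 = f(t_n + h/2, w_n + (h/2)·k2); k4 = f(t_n + h, w_n + h·k3); w_{n+1} = w_n + (h/6)·(k1 + 2k2 + 2k3 + k4).
t=0.000000, w=1.810000:
  k1 = f(0.000000, 1.810000) = 0.000000
  k2 = f(0.170000, 1.810000) = 0.209236
  k3 = f(0.170000, 1.845570) = 0.213348
  k4 = f(0.340000, 1.882538) = 0.435243
  w ← 1.810000 + (0.34/6)·(k1 + 2k2 + 2k3 + k4) = 1.882557
w(0.34) ≈ 1.8826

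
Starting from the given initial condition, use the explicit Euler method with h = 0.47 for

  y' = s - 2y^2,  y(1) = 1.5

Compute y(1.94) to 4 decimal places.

Euler: y_{n+1} = y_n + h·f(s_n, y_n).
s=1.000000, y=1.500000: f=-3.500000 → y ← 1.500000 + 0.47·(-3.500000) = -0.145000
s=1.470000, y=-0.145000: f=1.427950 → y ← -0.145000 + 0.47·1.427950 = 0.526137
y(1.94) ≈ 0.5261

0.5261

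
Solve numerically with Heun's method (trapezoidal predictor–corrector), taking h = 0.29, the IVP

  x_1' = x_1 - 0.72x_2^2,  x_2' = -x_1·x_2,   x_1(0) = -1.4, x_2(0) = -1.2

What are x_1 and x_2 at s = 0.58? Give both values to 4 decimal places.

Heun on (x_1,x_2): k1 = f(s_n, state_n); k2 = f(s_n + h, state_n + h·k1); state_{n+1} = state_n + (h/2)·(k1 + k2).
0.000000: (-1.400000, -1.200000)
  k1 = (-2.436800, -1.680000)
  predictor → (-2.106672, -1.687200)
  k2 = (-4.156256, -3.554377)
  → (-2.355993, -1.958985)
0.290000: (-2.355993, -1.958985)
  k1 = (-5.119080, -4.615354)
  predictor → (-3.840526, -3.297437)
  k2 = (-11.669154, -12.663895)
  → (-4.790287, -4.464476)
(x_1(0.58), x_2(0.58)) ≈ (-4.7903, -4.4645)

-4.7903, -4.4645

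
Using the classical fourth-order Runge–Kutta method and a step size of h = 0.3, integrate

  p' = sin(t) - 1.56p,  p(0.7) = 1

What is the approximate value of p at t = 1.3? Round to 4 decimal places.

RK4: k1 = f(t_n, p_n); k2 = f(t_n + h/2, p_n + (h/2)·k1); k3 = f(t_n + h/2, p_n + (h/2)·k2); k4 = f(t_n + h, p_n + h·k3); p_{n+1} = p_n + (h/6)·(k1 + 2k2 + 2k3 + k4).
t=0.700000, p=1.000000:
  k1 = f(0.700000, 1.000000) = -0.915782
  k2 = f(0.850000, 0.862633) = -0.594427
  k3 = f(0.850000, 0.910836) = -0.669624
  k4 = f(1.000000, 0.799113) = -0.405145
  p ← 1.000000 + (0.3/6)·(k1 + 2k2 + 2k3 + k4) = 0.807549
t=1.000000, p=0.807549:
  k1 = f(1.000000, 0.807549) = -0.418305
  k2 = f(1.150000, 0.744803) = -0.249129
  k3 = f(1.150000, 0.770179) = -0.288716
  k4 = f(1.300000, 0.720934) = -0.161099
  p ← 0.807549 + (0.3/6)·(k1 + 2k2 + 2k3 + k4) = 0.724794
p(1.3) ≈ 0.7248

0.7248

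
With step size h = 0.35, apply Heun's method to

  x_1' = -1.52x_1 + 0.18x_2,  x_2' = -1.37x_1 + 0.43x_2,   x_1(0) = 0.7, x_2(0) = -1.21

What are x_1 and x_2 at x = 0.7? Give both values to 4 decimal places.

Heun on (x_1,x_2): k1 = f(x_n, state_n); k2 = f(x_n + h, state_n + h·k1); state_{n+1} = state_n + (h/2)·(k1 + k2).
0.000000: (0.700000, -1.210000)
  k1 = (-1.281800, -1.479300)
  predictor → (0.251370, -1.727755)
  k2 = (-0.693078, -1.087312)
  → (0.354396, -1.659157)
0.350000: (0.354396, -1.659157)
  k1 = (-0.837331, -1.198960)
  predictor → (0.061331, -2.078793)
  k2 = (-0.467405, -0.977904)
  → (0.126068, -2.040108)
(x_1(0.7), x_2(0.7)) ≈ (0.1261, -2.0401)

0.1261, -2.0401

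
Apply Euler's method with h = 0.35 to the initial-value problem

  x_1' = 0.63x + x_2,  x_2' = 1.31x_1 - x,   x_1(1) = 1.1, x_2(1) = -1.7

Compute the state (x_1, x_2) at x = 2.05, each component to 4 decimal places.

Euler on (x_1,x_2): x_1_{n+1} = x_1_n + h·x_1', x_2_{n+1} = x_2_n + h·x_2'.
1.000000: (1.100000, -1.700000); f=(-1.070000, 0.441000) → (0.725500, -1.545650)
1.350000: (0.725500, -1.545650); f=(-0.695150, -0.399595) → (0.482198, -1.685508)
1.700000: (0.482198, -1.685508); f=(-0.614508, -1.068321) → (0.267120, -2.059421)
(x_1(2.05), x_2(2.05)) ≈ (0.2671, -2.0594)

0.2671, -2.0594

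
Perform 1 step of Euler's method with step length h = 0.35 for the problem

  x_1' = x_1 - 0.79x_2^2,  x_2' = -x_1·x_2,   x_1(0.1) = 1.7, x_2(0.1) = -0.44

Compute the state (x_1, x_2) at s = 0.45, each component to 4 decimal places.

2.2415, -0.1782

Euler on (x_1,x_2): x_1_{n+1} = x_1_n + h·x_1', x_2_{n+1} = x_2_n + h·x_2'.
0.100000: (1.700000, -0.440000); f=(1.547056, 0.748000) → (2.241470, -0.178200)
(x_1(0.45), x_2(0.45)) ≈ (2.2415, -0.1782)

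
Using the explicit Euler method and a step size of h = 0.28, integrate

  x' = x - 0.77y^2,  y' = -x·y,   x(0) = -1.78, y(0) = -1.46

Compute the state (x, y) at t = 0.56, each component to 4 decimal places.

Euler on (x,y): x_{n+1} = x_n + h·x', y_{n+1} = y_n + h·y'.
0.000000: (-1.780000, -1.460000); f=(-3.421332, -2.598800) → (-2.737973, -2.187664)
0.280000: (-2.737973, -2.187664); f=(-6.423096, -5.989765) → (-4.536440, -3.864798)
(x(0.56), y(0.56)) ≈ (-4.5364, -3.8648)

-4.5364, -3.8648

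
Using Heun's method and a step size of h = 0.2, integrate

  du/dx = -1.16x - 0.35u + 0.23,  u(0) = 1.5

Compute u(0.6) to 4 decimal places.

Heun: k1 = f(x_n, u_n); k2 = f(x_n + h, u_n + h·k1); u_{n+1} = u_n + (h/2)·(k1 + k2).
x=0.000000, u=1.500000:
  k1 = f(0.000000, 1.500000) = -0.295000
  k2 = f(0.200000, 1.441000) = -0.506350
  u ← 1.500000 + (0.2/2)·(-0.295000 + (-0.506350)) = 1.419865
x=0.200000, u=1.419865:
  k1 = f(0.200000, 1.419865) = -0.498953
  k2 = f(0.400000, 1.320074) = -0.696026
  u ← 1.419865 + (0.2/2)·(-0.498953 + (-0.696026)) = 1.300367
x=0.400000, u=1.300367:
  k1 = f(0.400000, 1.300367) = -0.689128
  k2 = f(0.600000, 1.162541) = -0.872889
  u ← 1.300367 + (0.2/2)·(-0.689128 + (-0.872889)) = 1.144165
u(0.6) ≈ 1.1442

1.1442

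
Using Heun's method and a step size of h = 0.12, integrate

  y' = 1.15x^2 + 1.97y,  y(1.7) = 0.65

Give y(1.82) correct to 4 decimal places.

Heun: k1 = f(x_n, y_n); k2 = f(x_n + h, y_n + h·k1); y_{n+1} = y_n + (h/2)·(k1 + k2).
x=1.700000, y=0.650000:
  k1 = f(1.700000, 0.650000) = 4.604000
  k2 = f(1.820000, 1.202480) = 6.178146
  y ← 0.650000 + (0.12/2)·(4.604000 + 6.178146) = 1.296929
y(1.82) ≈ 1.2969

1.2969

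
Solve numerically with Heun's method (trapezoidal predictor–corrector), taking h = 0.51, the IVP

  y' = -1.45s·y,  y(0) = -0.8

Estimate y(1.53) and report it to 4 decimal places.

-0.1811

Heun: k1 = f(s_n, y_n); k2 = f(s_n + h, y_n + h·k1); y_{n+1} = y_n + (h/2)·(k1 + k2).
s=0.000000, y=-0.800000:
  k1 = f(0.000000, -0.800000) = 0.000000
  k2 = f(0.510000, -0.800000) = 0.591600
  y ← -0.800000 + (0.51/2)·(0.000000 + 0.591600) = -0.649142
s=0.510000, y=-0.649142:
  k1 = f(0.510000, -0.649142) = 0.480041
  k2 = f(1.020000, -0.404321) = 0.597991
  y ← -0.649142 + (0.51/2)·(0.480041 + 0.597991) = -0.374244
s=1.020000, y=-0.374244:
  k1 = f(1.020000, -0.374244) = 0.553507
  k2 = f(1.530000, -0.091955) = 0.204003
  y ← -0.374244 + (0.51/2)·(0.553507 + 0.204003) = -0.181079
y(1.53) ≈ -0.1811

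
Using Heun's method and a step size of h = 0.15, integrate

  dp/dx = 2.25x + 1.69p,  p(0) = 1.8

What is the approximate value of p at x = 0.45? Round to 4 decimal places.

4.1120

Heun: k1 = f(x_n, p_n); k2 = f(x_n + h, p_n + h·k1); p_{n+1} = p_n + (h/2)·(k1 + k2).
x=0.000000, p=1.800000:
  k1 = f(0.000000, 1.800000) = 3.042000
  k2 = f(0.150000, 2.256300) = 4.150647
  p ← 1.800000 + (0.15/2)·(3.042000 + 4.150647) = 2.339449
x=0.150000, p=2.339449:
  k1 = f(0.150000, 2.339449) = 4.291168
  k2 = f(0.300000, 2.983124) = 5.716479
  p ← 2.339449 + (0.15/2)·(4.291168 + 5.716479) = 3.090022
x=0.300000, p=3.090022:
  k1 = f(0.300000, 3.090022) = 5.897137
  k2 = f(0.450000, 3.974593) = 7.729562
  p ← 3.090022 + (0.15/2)·(5.897137 + 7.729562) = 4.112024
p(0.45) ≈ 4.1120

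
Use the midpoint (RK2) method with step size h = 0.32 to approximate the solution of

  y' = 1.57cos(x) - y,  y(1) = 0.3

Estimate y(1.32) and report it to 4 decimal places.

Midpoint: k1 = f(x_n, y_n); k2 = f(x_n + h/2, y_n + (h/2)·k1); y_{n+1} = y_n + h·k2.
x=1.000000, y=0.300000:
  k1 = f(1.000000, 0.300000) = 0.548275
  k2 = f(1.160000, 0.387724) = 0.239239
  y ← 0.300000 + 0.32·0.239239 = 0.376557
y(1.32) ≈ 0.3766

0.3766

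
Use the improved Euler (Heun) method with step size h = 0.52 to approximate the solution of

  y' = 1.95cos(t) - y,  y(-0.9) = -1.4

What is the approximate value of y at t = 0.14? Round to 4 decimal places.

Heun: k1 = f(t_n, y_n); k2 = f(t_n + h, y_n + h·k1); y_{n+1} = y_n + (h/2)·(k1 + k2).
t=-0.900000, y=-1.400000:
  k1 = f(-0.900000, -1.400000) = 2.612139
  k2 = f(-0.380000, -0.041687) = 1.852584
  y ← -1.400000 + (0.52/2)·(2.612139 + 1.852584) = -0.239172
t=-0.380000, y=-0.239172:
  k1 = f(-0.380000, -0.239172) = 2.050068
  k2 = f(0.140000, 0.826863) = 1.104058
  y ← -0.239172 + (0.52/2)·(2.050068 + 1.104058) = 0.580901
y(0.14) ≈ 0.5809

0.5809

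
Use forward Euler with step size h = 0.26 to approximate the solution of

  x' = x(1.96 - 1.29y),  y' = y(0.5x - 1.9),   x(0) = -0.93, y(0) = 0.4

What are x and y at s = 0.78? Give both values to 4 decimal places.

Euler on (x,y): x_{n+1} = x_n + h·x', y_{n+1} = y_n + h·y'.
0.000000: (-0.930000, 0.400000); f=(-1.342920, -0.946000) → (-1.279159, 0.154040)
0.260000: (-1.279159, 0.154040); f=(-2.252968, -0.391197) → (-1.864931, 0.052329)
0.520000: (-1.864931, 0.052329); f=(-3.529374, -0.148220) → (-2.782568, 0.013792)
(x(0.78), y(0.78)) ≈ (-2.7826, 0.0138)

-2.7826, 0.0138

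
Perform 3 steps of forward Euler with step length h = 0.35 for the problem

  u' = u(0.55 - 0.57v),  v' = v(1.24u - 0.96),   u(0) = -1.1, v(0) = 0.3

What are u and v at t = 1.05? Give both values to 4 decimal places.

Euler on (u,v): u_{n+1} = u_n + h·u', v_{n+1} = v_n + h·v'.
0.000000: (-1.100000, 0.300000); f=(-0.416900, -0.697200) → (-1.245915, 0.055980)
0.350000: (-1.245915, 0.055980); f=(-0.645498, -0.140226) → (-1.471839, 0.006901)
0.700000: (-1.471839, 0.006901); f=(-0.803722, -0.019219) → (-1.753142, 0.000174)
(u(1.05), v(1.05)) ≈ (-1.7531, 0.0002)

-1.7531, 0.0002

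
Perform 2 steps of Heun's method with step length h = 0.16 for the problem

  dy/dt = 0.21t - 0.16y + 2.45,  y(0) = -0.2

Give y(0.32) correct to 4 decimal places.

Heun: k1 = f(t_n, y_n); k2 = f(t_n + h, y_n + h·k1); y_{n+1} = y_n + (h/2)·(k1 + k2).
t=0.000000, y=-0.200000:
  k1 = f(0.000000, -0.200000) = 2.482000
  k2 = f(0.160000, 0.197120) = 2.452061
  y ← -0.200000 + (0.16/2)·(2.482000 + 2.452061) = 0.194725
t=0.160000, y=0.194725:
  k1 = f(0.160000, 0.194725) = 2.452444
  k2 = f(0.320000, 0.587116) = 2.423261
  y ← 0.194725 + (0.16/2)·(2.452444 + 2.423261) = 0.584781
y(0.32) ≈ 0.5848

0.5848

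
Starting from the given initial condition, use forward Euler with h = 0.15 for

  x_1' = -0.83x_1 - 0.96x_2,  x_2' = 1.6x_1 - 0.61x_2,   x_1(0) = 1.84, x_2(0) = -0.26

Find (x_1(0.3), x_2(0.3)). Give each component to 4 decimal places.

1.4136, 0.5822

Euler on (x_1,x_2): x_1_{n+1} = x_1_n + h·x_1', x_2_{n+1} = x_2_n + h·x_2'.
0.000000: (1.840000, -0.260000); f=(-1.277600, 3.102600) → (1.648360, 0.205390)
0.150000: (1.648360, 0.205390); f=(-1.565313, 2.512088) → (1.413563, 0.582203)
(x_1(0.3), x_2(0.3)) ≈ (1.4136, 0.5822)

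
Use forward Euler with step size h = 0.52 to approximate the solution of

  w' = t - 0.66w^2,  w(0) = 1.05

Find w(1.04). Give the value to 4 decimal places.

0.7872

Euler: w_{n+1} = w_n + h·f(t_n, w_n).
t=0.000000, w=1.050000: f=-0.727650 → w ← 1.050000 + 0.52·(-0.727650) = 0.671622
t=0.520000, w=0.671622: f=0.222290 → w ← 0.671622 + 0.52·0.222290 = 0.787213
w(1.04) ≈ 0.7872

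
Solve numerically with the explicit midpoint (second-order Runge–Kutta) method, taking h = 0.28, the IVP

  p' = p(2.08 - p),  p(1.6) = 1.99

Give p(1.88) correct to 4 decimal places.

2.0266

Midpoint: k1 = f(s_n, p_n); k2 = f(s_n + h/2, p_n + (h/2)·k1); p_{n+1} = p_n + h·k2.
s=1.600000, p=1.990000:
  k1 = f(1.600000, 1.990000) = 0.179100
  k2 = f(1.740000, 2.015074) = 0.130831
  p ← 1.990000 + 0.28·0.130831 = 2.026633
p(1.88) ≈ 2.0266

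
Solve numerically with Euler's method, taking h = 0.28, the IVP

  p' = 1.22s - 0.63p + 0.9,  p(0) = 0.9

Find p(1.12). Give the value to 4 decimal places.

Euler: p_{n+1} = p_n + h·f(s_n, p_n).
s=0.000000, p=0.900000: f=0.333000 → p ← 0.900000 + 0.28·0.333000 = 0.993240
s=0.280000, p=0.993240: f=0.615859 → p ← 0.993240 + 0.28·0.615859 = 1.165680
s=0.560000, p=1.165680: f=0.848821 → p ← 1.165680 + 0.28·0.848821 = 1.403350
s=0.840000, p=1.403350: f=1.040689 → p ← 1.403350 + 0.28·1.040689 = 1.694743
p(1.12) ≈ 1.6947

1.6947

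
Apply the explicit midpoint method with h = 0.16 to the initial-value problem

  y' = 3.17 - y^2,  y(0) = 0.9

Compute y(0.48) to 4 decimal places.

Midpoint: k1 = f(x_n, y_n); k2 = f(x_n + h/2, y_n + (h/2)·k1); y_{n+1} = y_n + h·k2.
x=0.000000, y=0.900000:
  k1 = f(0.000000, 0.900000) = 2.360000
  k2 = f(0.080000, 1.088800) = 1.984515
  y ← 0.900000 + 0.16·1.984515 = 1.217522
x=0.160000, y=1.217522:
  k1 = f(0.160000, 1.217522) = 1.687639
  k2 = f(0.240000, 1.352533) = 1.340653
  y ← 1.217522 + 0.16·1.340653 = 1.432027
x=0.320000, y=1.432027:
  k1 = f(0.320000, 1.432027) = 1.119299
  k2 = f(0.400000, 1.521571) = 0.854822
  y ← 1.432027 + 0.16·0.854822 = 1.568798
y(0.48) ≈ 1.5688

1.5688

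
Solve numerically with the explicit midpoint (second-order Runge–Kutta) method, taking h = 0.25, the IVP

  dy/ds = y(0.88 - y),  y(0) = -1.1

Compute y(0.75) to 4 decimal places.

-15.8700

Midpoint: k1 = f(s_n, y_n); k2 = f(s_n + h/2, y_n + (h/2)·k1); y_{n+1} = y_n + h·k2.
s=0.000000, y=-1.100000:
  k1 = f(0.000000, -1.100000) = -2.178000
  k2 = f(0.125000, -1.372250) = -3.090650
  y ← -1.100000 + 0.25·(-3.090650) = -1.872663
s=0.250000, y=-1.872663:
  k1 = f(0.250000, -1.872663) = -5.154808
  k2 = f(0.375000, -2.517014) = -8.550329
  y ← -1.872663 + 0.25·(-8.550329) = -4.010245
s=0.500000, y=-4.010245:
  k1 = f(0.500000, -4.010245) = -19.611078
  k2 = f(0.625000, -6.461630) = -47.438890
  y ← -4.010245 + 0.25·(-47.438890) = -15.869967
y(0.75) ≈ -15.8700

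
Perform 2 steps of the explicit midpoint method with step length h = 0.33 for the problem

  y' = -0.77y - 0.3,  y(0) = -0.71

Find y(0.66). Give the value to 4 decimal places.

-0.5836

Midpoint: k1 = f(t_n, y_n); k2 = f(t_n + h/2, y_n + (h/2)·k1); y_{n+1} = y_n + h·k2.
t=0.000000, y=-0.710000:
  k1 = f(0.000000, -0.710000) = 0.246700
  k2 = f(0.165000, -0.669295) = 0.215357
  y ← -0.710000 + 0.33·0.215357 = -0.638932
t=0.330000, y=-0.638932:
  k1 = f(0.330000, -0.638932) = 0.191978
  k2 = f(0.495000, -0.607256) = 0.167587
  y ← -0.638932 + 0.33·0.167587 = -0.583629
y(0.66) ≈ -0.5836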